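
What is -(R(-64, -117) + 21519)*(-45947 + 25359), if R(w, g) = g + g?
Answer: 438215580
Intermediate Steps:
R(w, g) = 2*g
-(R(-64, -117) + 21519)*(-45947 + 25359) = -(2*(-117) + 21519)*(-45947 + 25359) = -(-234 + 21519)*(-20588) = -21285*(-20588) = -1*(-438215580) = 438215580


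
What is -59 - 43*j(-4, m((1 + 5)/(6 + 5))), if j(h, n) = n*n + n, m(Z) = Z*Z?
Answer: -1106855/14641 ≈ -75.600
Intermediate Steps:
m(Z) = Z**2
j(h, n) = n + n**2 (j(h, n) = n**2 + n = n + n**2)
-59 - 43*j(-4, m((1 + 5)/(6 + 5))) = -59 - 43*((1 + 5)/(6 + 5))**2*(1 + ((1 + 5)/(6 + 5))**2) = -59 - 43*(6/11)**2*(1 + (6/11)**2) = -59 - 1548*(1 + 36/121)/121 = -59 - 1548*157/(121*121) = -59 - 43*5652/14641 = -59 - 243036/14641 = -1106855/14641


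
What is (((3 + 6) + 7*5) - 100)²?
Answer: 3136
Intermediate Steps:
(((3 + 6) + 7*5) - 100)² = ((9 + 35) - 100)² = (44 - 100)² = (-56)² = 3136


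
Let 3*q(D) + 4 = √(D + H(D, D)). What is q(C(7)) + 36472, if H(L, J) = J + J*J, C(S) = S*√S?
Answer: 109412/3 + 7^(¾)*√(2 + 7*√7)/3 ≈ 36477.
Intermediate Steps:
C(S) = S^(3/2)
H(L, J) = J + J²
q(D) = -4/3 + √(D + D*(1 + D))/3
q(C(7)) + 36472 = (-4/3 + √(7^(3/2)*(2 + 7^(3/2)))/3) + 36472 = (-4/3 + √((7*√7)*(2 + 7*√7))/3) + 36472 = (-4/3 + √(7*√7*(2 + 7*√7))/3) + 36472 = (-4/3 + (7^(¾)*√(2 + 7*√7))/3) + 36472 = (-4/3 + 7^(¾)*√(2 + 7*√7)/3) + 36472 = 109412/3 + 7^(¾)*√(2 + 7*√7)/3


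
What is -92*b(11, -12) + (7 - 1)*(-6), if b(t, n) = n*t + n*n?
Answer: -1140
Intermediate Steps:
b(t, n) = n**2 + n*t (b(t, n) = n*t + n**2 = n**2 + n*t)
-92*b(11, -12) + (7 - 1)*(-6) = -(-1104)*(-12 + 11) + (7 - 1)*(-6) = -(-1104)*(-1) + 6*(-6) = -92*12 - 36 = -1104 - 36 = -1140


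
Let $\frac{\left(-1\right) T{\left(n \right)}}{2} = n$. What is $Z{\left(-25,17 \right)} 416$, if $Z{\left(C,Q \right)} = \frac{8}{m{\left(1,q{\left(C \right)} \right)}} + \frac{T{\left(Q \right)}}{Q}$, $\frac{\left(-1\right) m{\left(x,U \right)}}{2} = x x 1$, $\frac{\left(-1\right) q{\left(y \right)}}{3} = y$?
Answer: $-2496$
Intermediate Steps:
$T{\left(n \right)} = - 2 n$
$q{\left(y \right)} = - 3 y$
$m{\left(x,U \right)} = - 2 x^{2}$ ($m{\left(x,U \right)} = - 2 x x 1 = - 2 x^{2} \cdot 1 = - 2 x^{2}$)
$Z{\left(C,Q \right)} = -6$ ($Z{\left(C,Q \right)} = \frac{8}{\left(-2\right) 1^{2}} + \frac{\left(-2\right) Q}{Q} = \frac{8}{\left(-2\right) 1} - 2 = \frac{8}{-2} - 2 = 8 \left(- \frac{1}{2}\right) - 2 = -4 - 2 = -6$)
$Z{\left(-25,17 \right)} 416 = \left(-6\right) 416 = -2496$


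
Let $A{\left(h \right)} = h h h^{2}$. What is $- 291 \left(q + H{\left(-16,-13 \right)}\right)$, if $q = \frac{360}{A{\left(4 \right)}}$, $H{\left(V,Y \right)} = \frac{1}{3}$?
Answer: $- \frac{16199}{32} \approx -506.22$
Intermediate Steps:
$A{\left(h \right)} = h^{4}$ ($A{\left(h \right)} = h^{2} h^{2} = h^{4}$)
$H{\left(V,Y \right)} = \frac{1}{3}$
$q = \frac{45}{32}$ ($q = \frac{360}{4^{4}} = \frac{360}{256} = 360 \cdot \frac{1}{256} = \frac{45}{32} \approx 1.4063$)
$- 291 \left(q + H{\left(-16,-13 \right)}\right) = - 291 \left(\frac{45}{32} + \frac{1}{3}\right) = \left(-291\right) \frac{167}{96} = - \frac{16199}{32}$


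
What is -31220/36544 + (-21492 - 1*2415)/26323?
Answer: -423865367/240486928 ≈ -1.7625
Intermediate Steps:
-31220/36544 + (-21492 - 1*2415)/26323 = -31220*1/36544 + (-21492 - 2415)*(1/26323) = -7805/9136 - 23907*1/26323 = -7805/9136 - 23907/26323 = -423865367/240486928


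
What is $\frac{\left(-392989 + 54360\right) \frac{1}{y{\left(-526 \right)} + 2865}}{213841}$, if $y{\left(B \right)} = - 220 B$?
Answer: $- \frac{338629}{25358334985} \approx -1.3354 \cdot 10^{-5}$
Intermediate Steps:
$\frac{\left(-392989 + 54360\right) \frac{1}{y{\left(-526 \right)} + 2865}}{213841} = \frac{\left(-392989 + 54360\right) \frac{1}{\left(-220\right) \left(-526\right) + 2865}}{213841} = - \frac{338629}{115720 + 2865} \cdot \frac{1}{213841} = - \frac{338629}{118585} \cdot \frac{1}{213841} = \left(-338629\right) \frac{1}{118585} \cdot \frac{1}{213841} = \left(- \frac{338629}{118585}\right) \frac{1}{213841} = - \frac{338629}{25358334985}$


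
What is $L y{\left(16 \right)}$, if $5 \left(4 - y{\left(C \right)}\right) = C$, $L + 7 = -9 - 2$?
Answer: $- \frac{72}{5} \approx -14.4$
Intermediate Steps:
$L = -18$ ($L = -7 - 11 = -18$)
$y{\left(C \right)} = 4 - \frac{C}{5}$
$L y{\left(16 \right)} = - 18 \left(4 - \frac{16}{5}\right) = \left(-18\right) \frac{4}{5} = - \frac{72}{5}$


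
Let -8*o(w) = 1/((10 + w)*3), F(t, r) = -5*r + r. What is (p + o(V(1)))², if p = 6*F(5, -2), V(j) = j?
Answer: 160554241/69696 ≈ 2303.6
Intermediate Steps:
F(t, r) = -4*r
p = 48 (p = 6*(-4*(-2)) = 6*8 = 48)
o(w) = -1/(24*(10 + w)) (o(w) = -1/(8*(10 + w)*3) = -1/(24*(10 + w)))
(p + o(V(1)))² = (48 - 1/(240 + 24*1))² = (48 - 1/(240 + 24))² = (48 - 1/264)² = (12671/264)² = 160554241/69696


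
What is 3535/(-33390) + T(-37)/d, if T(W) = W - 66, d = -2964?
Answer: -33517/471276 ≈ -0.071120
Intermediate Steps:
T(W) = -66 + W
3535/(-33390) + T(-37)/d = 3535/(-33390) + (-66 - 37)/(-2964) = 3535*(-1/33390) - 103*(-1/2964) = -101/954 + 103/2964 = -33517/471276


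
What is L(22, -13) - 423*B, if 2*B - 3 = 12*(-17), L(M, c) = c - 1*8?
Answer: 84981/2 ≈ 42491.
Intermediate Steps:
L(M, c) = -8 + c (L(M, c) = c - 8 = -8 + c)
B = -201/2 (B = 3/2 + (12*(-17))/2 = 3/2 + (1/2)*(-204) = 3/2 - 102 = -201/2 ≈ -100.50)
L(22, -13) - 423*B = (-8 - 13) - 423*(-201/2) = -21 + 85023/2 = 84981/2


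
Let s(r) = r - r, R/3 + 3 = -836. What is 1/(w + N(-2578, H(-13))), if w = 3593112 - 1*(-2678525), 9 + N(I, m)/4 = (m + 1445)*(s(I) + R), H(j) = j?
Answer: -1/8145775 ≈ -1.2276e-7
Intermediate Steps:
R = -2517 (R = -9 + 3*(-836) = -9 - 2508 = -2517)
s(r) = 0
N(I, m) = -14548296 - 10068*m (N(I, m) = -36 + 4*((m + 1445)*(0 - 2517)) = -36 + 4*((1445 + m)*(-2517)) = -36 + 4*(-3637065 - 2517*m) = -36 + (-14548260 - 10068*m) = -14548296 - 10068*m)
w = 6271637 (w = 3593112 + 2678525 = 6271637)
1/(w + N(-2578, H(-13))) = 1/(6271637 + (-14548296 - 10068*(-13))) = 1/(6271637 + (-14548296 + 130884)) = 1/(6271637 - 14417412) = 1/(-8145775) = -1/8145775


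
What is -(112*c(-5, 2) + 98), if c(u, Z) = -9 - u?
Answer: 350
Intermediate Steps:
-(112*c(-5, 2) + 98) = -(112*(-9 - 1*(-5)) + 98) = -(112*(-9 + 5) + 98) = -(112*(-4) + 98) = -(-448 + 98) = -1*(-350) = 350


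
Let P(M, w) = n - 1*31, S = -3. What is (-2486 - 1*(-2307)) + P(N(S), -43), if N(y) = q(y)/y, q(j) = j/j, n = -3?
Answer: -213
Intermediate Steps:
q(j) = 1
N(y) = 1/y
P(M, w) = -34 (P(M, w) = -3 - 1*31 = -3 - 31 = -34)
(-2486 - 1*(-2307)) + P(N(S), -43) = (-2486 - 1*(-2307)) - 34 = (-2486 + 2307) - 34 = -179 - 34 = -213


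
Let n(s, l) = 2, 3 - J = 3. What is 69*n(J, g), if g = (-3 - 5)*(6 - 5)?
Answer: 138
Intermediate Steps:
J = 0 (J = 3 - 1*3 = 3 - 3 = 0)
g = -8 (g = -8*1 = -8)
69*n(J, g) = 69*2 = 138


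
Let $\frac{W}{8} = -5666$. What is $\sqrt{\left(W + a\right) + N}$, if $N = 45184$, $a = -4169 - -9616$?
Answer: $\sqrt{5303} \approx 72.822$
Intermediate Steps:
$a = 5447$ ($a = -4169 + 9616 = 5447$)
$W = -45328$ ($W = 8 \left(-5666\right) = -45328$)
$\sqrt{\left(W + a\right) + N} = \sqrt{\left(-45328 + 5447\right) + 45184} = \sqrt{-39881 + 45184} = \sqrt{5303}$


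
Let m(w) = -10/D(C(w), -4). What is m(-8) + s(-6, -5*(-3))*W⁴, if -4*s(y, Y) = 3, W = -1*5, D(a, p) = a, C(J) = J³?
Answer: -119995/256 ≈ -468.73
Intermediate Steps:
W = -5
s(y, Y) = -¾ (s(y, Y) = -¼*3 = -¾)
m(w) = -10/w³
m(-8) + s(-6, -5*(-3))*W⁴ = -10/(-8)³ - ¾*(-5)⁴ = -10*(-1/512) - ¾*625 = 5/256 - 1875/4 = -119995/256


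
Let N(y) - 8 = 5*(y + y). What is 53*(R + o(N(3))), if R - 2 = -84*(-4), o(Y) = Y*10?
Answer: 38054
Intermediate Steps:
N(y) = 8 + 10*y (N(y) = 8 + 5*(y + y) = 8 + 5*(2*y) = 8 + 10*y)
o(Y) = 10*Y
R = 338 (R = 2 - 84*(-4) = 2 + 336 = 338)
53*(R + o(N(3))) = 53*(338 + 10*(8 + 10*3)) = 53*(338 + 10*(8 + 30)) = 53*(338 + 10*38) = 53*(338 + 380) = 53*718 = 38054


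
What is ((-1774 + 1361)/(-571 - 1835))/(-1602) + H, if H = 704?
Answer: 2713505635/3854412 ≈ 704.00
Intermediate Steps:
((-1774 + 1361)/(-571 - 1835))/(-1602) + H = ((-1774 + 1361)/(-571 - 1835))/(-1602) + 704 = -413/(-2406)*(-1/1602) + 704 = -413*(-1/2406)*(-1/1602) + 704 = (413/2406)*(-1/1602) + 704 = -413/3854412 + 704 = 2713505635/3854412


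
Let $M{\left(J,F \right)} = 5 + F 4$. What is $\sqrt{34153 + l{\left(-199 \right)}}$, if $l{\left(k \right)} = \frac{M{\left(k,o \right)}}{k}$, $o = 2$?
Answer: $\frac{\sqrt{1352490366}}{199} \approx 184.81$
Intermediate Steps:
$M{\left(J,F \right)} = 5 + 4 F$
$l{\left(k \right)} = \frac{13}{k}$ ($l{\left(k \right)} = \frac{5 + 4 \cdot 2}{k} = \frac{5 + 8}{k} = \frac{13}{k}$)
$\sqrt{34153 + l{\left(-199 \right)}} = \sqrt{34153 + \frac{13}{-199}} = \sqrt{34153 + 13 \left(- \frac{1}{199}\right)} = \sqrt{34153 - \frac{13}{199}} = \sqrt{\frac{6796434}{199}} = \frac{\sqrt{1352490366}}{199}$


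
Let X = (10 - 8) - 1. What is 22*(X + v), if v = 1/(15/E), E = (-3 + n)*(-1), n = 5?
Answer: 286/15 ≈ 19.067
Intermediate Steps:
E = -2 (E = (-3 + 5)*(-1) = 2*(-1) = -2)
X = 1 (X = 2 - 1 = 1)
v = -2/15 (v = 1/(15/(-2)) = 1/(15*(-½)) = 1/(-15/2) = -2/15 ≈ -0.13333)
22*(X + v) = 22*(1 - 2/15) = 22*(13/15) = 286/15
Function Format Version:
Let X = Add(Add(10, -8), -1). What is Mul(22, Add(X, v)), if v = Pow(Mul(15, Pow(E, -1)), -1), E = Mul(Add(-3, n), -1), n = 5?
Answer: Rational(286, 15) ≈ 19.067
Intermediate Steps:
E = -2 (E = Mul(Add(-3, 5), -1) = Mul(2, -1) = -2)
X = 1 (X = Add(2, -1) = 1)
v = Rational(-2, 15) (v = Pow(Mul(15, Pow(-2, -1)), -1) = Pow(Mul(15, Rational(-1, 2)), -1) = Pow(Rational(-15, 2), -1) = Rational(-2, 15) ≈ -0.13333)
Mul(22, Add(X, v)) = Mul(22, Add(1, Rational(-2, 15))) = Mul(22, Rational(13, 15)) = Rational(286, 15)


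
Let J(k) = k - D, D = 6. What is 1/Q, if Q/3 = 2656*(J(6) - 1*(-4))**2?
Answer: 1/127488 ≈ 7.8439e-6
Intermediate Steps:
J(k) = -6 + k (J(k) = k - 1*6 = k - 6 = -6 + k)
Q = 127488 (Q = 3*(2656*((-6 + 6) - 1*(-4))**2) = 3*(2656*(0 + 4)**2) = 3*(2656*4**2) = 3*(2656*16) = 3*42496 = 127488)
1/Q = 1/127488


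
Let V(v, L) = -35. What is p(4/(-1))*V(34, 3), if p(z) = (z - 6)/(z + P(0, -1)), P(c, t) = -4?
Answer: -175/4 ≈ -43.750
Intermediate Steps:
p(z) = (-6 + z)/(-4 + z) (p(z) = (z - 6)/(z - 4) = (-6 + z)/(-4 + z))
p(4/(-1))*V(34, 3) = ((-6 + 4/(-1))/(-4 + 4/(-1)))*(-35) = ((-6 + 4*(-1))/(-4 + 4*(-1)))*(-35) = ((-6 - 4)/(-4 - 4))*(-35) = (-10/(-8))*(-35) = -1/8*(-10)*(-35) = (5/4)*(-35) = -175/4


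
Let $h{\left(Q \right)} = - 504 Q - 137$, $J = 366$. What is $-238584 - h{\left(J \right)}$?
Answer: $-53983$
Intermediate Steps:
$h{\left(Q \right)} = -137 - 504 Q$
$-238584 - h{\left(J \right)} = -238584 - \left(-137 - 184464\right) = -238584 - -184601 = -238584 + 184601 = -53983$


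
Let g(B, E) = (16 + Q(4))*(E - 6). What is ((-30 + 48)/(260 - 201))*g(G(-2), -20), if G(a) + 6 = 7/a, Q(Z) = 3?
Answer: -8892/59 ≈ -150.71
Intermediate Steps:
G(a) = -6 + 7/a
g(B, E) = -114 + 19*E (g(B, E) = (16 + 3)*(E - 6) = 19*(-6 + E) = -114 + 19*E)
((-30 + 48)/(260 - 201))*g(G(-2), -20) = ((-30 + 48)/(260 - 201))*(-114 + 19*(-20)) = (18/59)*(-114 - 380) = (18*(1/59))*(-494) = (18/59)*(-494) = -8892/59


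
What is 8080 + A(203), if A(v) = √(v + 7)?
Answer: 8080 + √210 ≈ 8094.5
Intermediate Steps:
A(v) = √(7 + v)
8080 + A(203) = 8080 + √(7 + 203) = 8080 + √210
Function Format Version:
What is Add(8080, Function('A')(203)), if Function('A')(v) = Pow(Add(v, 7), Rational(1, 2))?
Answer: Add(8080, Pow(210, Rational(1, 2))) ≈ 8094.5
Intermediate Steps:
Function('A')(v) = Pow(Add(7, v), Rational(1, 2))
Add(8080, Function('A')(203)) = Add(8080, Pow(Add(7, 203), Rational(1, 2))) = Add(8080, Pow(210, Rational(1, 2)))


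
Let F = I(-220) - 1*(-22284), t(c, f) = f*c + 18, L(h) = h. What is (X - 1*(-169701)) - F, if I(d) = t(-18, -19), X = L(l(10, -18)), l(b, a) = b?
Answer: 147067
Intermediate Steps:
t(c, f) = 18 + c*f (t(c, f) = c*f + 18 = 18 + c*f)
X = 10
I(d) = 360 (I(d) = 18 - 18*(-19) = 18 + 342 = 360)
F = 22644 (F = 360 - 1*(-22284) = 360 + 22284 = 22644)
(X - 1*(-169701)) - F = (10 - 1*(-169701)) - 1*22644 = (10 + 169701) - 22644 = 169711 - 22644 = 147067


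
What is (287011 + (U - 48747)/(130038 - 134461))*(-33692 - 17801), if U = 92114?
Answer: -65365537884998/4423 ≈ -1.4779e+10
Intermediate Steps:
(287011 + (U - 48747)/(130038 - 134461))*(-33692 - 17801) = (287011 + (92114 - 48747)/(130038 - 134461))*(-33692 - 17801) = (287011 + 43367/(-4423))*(-51493) = (287011 + 43367*(-1/4423))*(-51493) = (287011 - 43367/4423)*(-51493) = (1269406286/4423)*(-51493) = -65365537884998/4423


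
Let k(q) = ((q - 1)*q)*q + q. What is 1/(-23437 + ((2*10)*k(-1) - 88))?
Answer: -1/23585 ≈ -4.2400e-5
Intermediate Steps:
k(q) = q + q**2*(-1 + q) (k(q) = ((-1 + q)*q)*q + q = (q*(-1 + q))*q + q = q**2*(-1 + q) + q = q + q**2*(-1 + q))
1/(-23437 + ((2*10)*k(-1) - 88)) = 1/(-23437 + ((2*10)*(-(1 + (-1)**2 - 1*(-1))) - 88)) = 1/(-23437 + (20*(-(1 + 1 + 1)) - 88)) = 1/(-23437 + (20*(-1*3) - 88)) = 1/(-23437 + (20*(-3) - 88)) = 1/(-23437 + (-60 - 88)) = 1/(-23437 - 148) = 1/(-23585) = -1/23585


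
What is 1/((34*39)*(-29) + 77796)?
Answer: 1/39342 ≈ 2.5418e-5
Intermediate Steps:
1/((34*39)*(-29) + 77796) = 1/(1326*(-29) + 77796) = 1/(-38454 + 77796) = 1/39342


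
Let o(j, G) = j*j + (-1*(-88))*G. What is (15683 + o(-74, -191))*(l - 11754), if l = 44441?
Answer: 142221137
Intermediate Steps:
o(j, G) = j² + 88*G
(15683 + o(-74, -191))*(l - 11754) = (15683 + ((-74)² + 88*(-191)))*(44441 - 11754) = (15683 + (5476 - 16808))*32687 = (15683 - 11332)*32687 = 4351*32687 = 142221137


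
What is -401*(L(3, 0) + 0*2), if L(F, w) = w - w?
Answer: 0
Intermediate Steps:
L(F, w) = 0
-401*(L(3, 0) + 0*2) = -401*(0 + 0*2) = -401*(0 + 0) = -401*0 = 0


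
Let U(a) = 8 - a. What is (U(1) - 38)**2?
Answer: 961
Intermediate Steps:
(U(1) - 38)**2 = ((8 - 1*1) - 38)**2 = ((8 - 1) - 38)**2 = (7 - 38)**2 = (-31)**2 = 961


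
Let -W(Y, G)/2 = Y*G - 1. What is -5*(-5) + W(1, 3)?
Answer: 21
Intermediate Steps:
W(Y, G) = 2 - 2*G*Y (W(Y, G) = -2*(Y*G - 1) = -2*(G*Y - 1) = -2*(-1 + G*Y) = 2 - 2*G*Y)
-5*(-5) + W(1, 3) = -5*(-5) + (2 - 2*3*1) = 25 + (2 - 6) = 25 - 4 = 21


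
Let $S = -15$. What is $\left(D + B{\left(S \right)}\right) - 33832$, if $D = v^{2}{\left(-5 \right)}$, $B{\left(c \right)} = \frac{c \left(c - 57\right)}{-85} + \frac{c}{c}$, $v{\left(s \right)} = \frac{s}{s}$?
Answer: $- \frac{575326}{17} \approx -33843.0$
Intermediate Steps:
$v{\left(s \right)} = 1$
$B{\left(c \right)} = 1 - \frac{c \left(-57 + c\right)}{85}$ ($B{\left(c \right)} = c \left(-57 + c\right) \left(- \frac{1}{85}\right) + 1 = - \frac{c \left(-57 + c\right)}{85} + 1 = 1 - \frac{c \left(-57 + c\right)}{85}$)
$D = 1$ ($D = 1^{2} = 1$)
$\left(D + B{\left(S \right)}\right) - 33832 = \left(1 + \left(1 - \frac{\left(-15\right)^{2}}{85} + \frac{57}{85} \left(-15\right)\right)\right) - 33832 = \left(1 - \frac{199}{17}\right) - 33832 = - \frac{182}{17} - 33832 = - \frac{575326}{17}$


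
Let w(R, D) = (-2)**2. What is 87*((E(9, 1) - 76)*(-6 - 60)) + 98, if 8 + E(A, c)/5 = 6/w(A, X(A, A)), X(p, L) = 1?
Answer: 623105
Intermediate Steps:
w(R, D) = 4
E(A, c) = -65/2 (E(A, c) = -40 + 5*(6/4) = -40 + 5*(6*(1/4)) = -40 + 5*(3/2) = -40 + 15/2 = -65/2)
87*((E(9, 1) - 76)*(-6 - 60)) + 98 = 87*((-65/2 - 76)*(-6 - 60)) + 98 = 87*(-217/2*(-66)) + 98 = 87*7161 + 98 = 623007 + 98 = 623105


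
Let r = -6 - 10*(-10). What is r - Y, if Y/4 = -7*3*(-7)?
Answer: -494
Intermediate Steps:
Y = 588 (Y = 4*(-7*3*(-7)) = 4*(-21*(-7)) = 4*147 = 588)
r = 94 (r = -6 + 100 = 94)
r - Y = 94 - 1*588 = 94 - 588 = -494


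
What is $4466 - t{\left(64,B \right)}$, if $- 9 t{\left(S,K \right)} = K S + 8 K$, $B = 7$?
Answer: $4522$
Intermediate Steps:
$t{\left(S,K \right)} = - \frac{8 K}{9} - \frac{K S}{9}$ ($t{\left(S,K \right)} = - \frac{K S + 8 K}{9} = - \frac{8 K + K S}{9} = - \frac{8 K}{9} - \frac{K S}{9}$)
$4466 - t{\left(64,B \right)} = 4466 - \left(- \frac{1}{9}\right) 7 \left(8 + 64\right) = 4466 - \left(- \frac{1}{9}\right) 7 \cdot 72 = 4466 - -56 = 4466 + 56 = 4522$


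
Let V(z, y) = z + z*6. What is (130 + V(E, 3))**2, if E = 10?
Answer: 40000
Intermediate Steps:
V(z, y) = 7*z (V(z, y) = z + 6*z = 7*z)
(130 + V(E, 3))**2 = (130 + 7*10)**2 = (130 + 70)**2 = 200**2 = 40000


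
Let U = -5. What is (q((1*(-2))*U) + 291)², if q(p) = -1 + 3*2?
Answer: 87616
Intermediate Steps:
q(p) = 5 (q(p) = -1 + 6 = 5)
(q((1*(-2))*U) + 291)² = (5 + 291)² = 296² = 87616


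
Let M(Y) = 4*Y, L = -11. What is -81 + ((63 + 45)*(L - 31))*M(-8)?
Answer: 145071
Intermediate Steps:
-81 + ((63 + 45)*(L - 31))*M(-8) = -81 + ((63 + 45)*(-11 - 31))*(4*(-8)) = -81 + (108*(-42))*(-32) = -81 - 4536*(-32) = -81 + 145152 = 145071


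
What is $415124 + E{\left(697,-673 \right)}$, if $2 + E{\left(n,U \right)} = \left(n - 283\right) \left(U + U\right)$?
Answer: $-142122$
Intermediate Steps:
$E{\left(n,U \right)} = -2 + 2 U \left(-283 + n\right)$ ($E{\left(n,U \right)} = -2 + \left(n - 283\right) \left(U + U\right) = -2 + \left(-283 + n\right) 2 U = -2 + 2 U \left(-283 + n\right)$)
$415124 + E{\left(697,-673 \right)} = 415124 - \left(-380916 + 938162\right) = 415124 - 557246 = -142122$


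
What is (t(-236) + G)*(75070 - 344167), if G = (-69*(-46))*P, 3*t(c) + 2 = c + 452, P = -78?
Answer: 66601686898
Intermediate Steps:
t(c) = 150 + c/3 (t(c) = -2/3 + (c + 452)/3 = -2/3 + (452 + c)/3 = -2/3 + (452/3 + c/3) = 150 + c/3)
G = -247572 (G = -69*(-46)*(-78) = 3174*(-78) = -247572)
(t(-236) + G)*(75070 - 344167) = ((150 + (1/3)*(-236)) - 247572)*(75070 - 344167) = ((150 - 236/3) - 247572)*(-269097) = (214/3 - 247572)*(-269097) = -742502/3*(-269097) = 66601686898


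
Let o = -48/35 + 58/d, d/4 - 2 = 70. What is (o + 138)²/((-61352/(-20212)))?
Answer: 2403105144397837/389609740800 ≈ 6168.0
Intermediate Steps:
d = 288 (d = 8 + 4*70 = 8 + 280 = 288)
o = -5897/5040 (o = -48/35 + 58/288 = -48*1/35 + 58*(1/288) = -48/35 + 29/144 = -5897/5040 ≈ -1.1700)
(o + 138)²/((-61352/(-20212))) = (-5897/5040 + 138)²/((-61352/(-20212))) = (689623/5040)²/((-61352*(-1/20212))) = 475579882129/(25401600*(15338/5053)) = (475579882129/25401600)*(5053/15338) = 2403105144397837/389609740800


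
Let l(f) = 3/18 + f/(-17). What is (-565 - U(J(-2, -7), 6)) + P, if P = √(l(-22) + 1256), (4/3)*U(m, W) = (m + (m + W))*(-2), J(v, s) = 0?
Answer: -556 + √13082622/102 ≈ -520.54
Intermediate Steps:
l(f) = ⅙ - f/17 (l(f) = 3*(1/18) + f*(-1/17) = ⅙ - f/17)
U(m, W) = -3*m - 3*W/2 (U(m, W) = 3*((m + (m + W))*(-2))/4 = 3*((m + (W + m))*(-2))/4 = 3*((W + 2*m)*(-2))/4 = 3*(-4*m - 2*W)/4 = -3*m - 3*W/2)
P = √13082622/102 (P = √((⅙ - 1/17*(-22)) + 1256) = √((⅙ + 22/17) + 1256) = √(149/102 + 1256) = √(128261/102) = √13082622/102 ≈ 35.461)
(-565 - U(J(-2, -7), 6)) + P = (-565 - (-3*0 - 3/2*6)) + √13082622/102 = (-565 - (0 - 9)) + √13082622/102 = (-565 - 1*(-9)) + √13082622/102 = (-565 + 9) + √13082622/102 = -556 + √13082622/102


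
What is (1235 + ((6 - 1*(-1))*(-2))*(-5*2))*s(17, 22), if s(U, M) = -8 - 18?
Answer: -35750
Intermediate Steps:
s(U, M) = -26
(1235 + ((6 - 1*(-1))*(-2))*(-5*2))*s(17, 22) = (1235 + ((6 - 1*(-1))*(-2))*(-5*2))*(-26) = (1235 + ((6 + 1)*(-2))*(-10))*(-26) = (1235 + (7*(-2))*(-10))*(-26) = (1235 - 14*(-10))*(-26) = (1235 + 140)*(-26) = 1375*(-26) = -35750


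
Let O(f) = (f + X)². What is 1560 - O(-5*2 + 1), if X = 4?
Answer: 1535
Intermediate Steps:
O(f) = (4 + f)² (O(f) = (f + 4)² = (4 + f)²)
1560 - O(-5*2 + 1) = 1560 - (4 + (-5*2 + 1))² = 1560 - (4 + (-10 + 1))² = 1560 - (4 - 9)² = 1560 - 1*(-5)² = 1560 - 1*25 = 1560 - 25 = 1535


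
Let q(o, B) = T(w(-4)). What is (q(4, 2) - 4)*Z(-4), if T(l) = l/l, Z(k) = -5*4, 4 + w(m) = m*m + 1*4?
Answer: 60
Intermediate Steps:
w(m) = m**2 (w(m) = -4 + (m*m + 1*4) = -4 + (m**2 + 4) = -4 + (4 + m**2) = m**2)
Z(k) = -20
T(l) = 1
q(o, B) = 1
(q(4, 2) - 4)*Z(-4) = (1 - 4)*(-20) = -3*(-20) = 60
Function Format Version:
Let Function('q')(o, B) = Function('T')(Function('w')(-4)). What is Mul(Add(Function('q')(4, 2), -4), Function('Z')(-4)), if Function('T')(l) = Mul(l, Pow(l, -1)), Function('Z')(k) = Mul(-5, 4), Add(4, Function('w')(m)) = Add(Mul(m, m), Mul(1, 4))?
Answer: 60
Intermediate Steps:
Function('w')(m) = Pow(m, 2) (Function('w')(m) = Add(-4, Add(Mul(m, m), Mul(1, 4))) = Add(-4, Add(Pow(m, 2), 4)) = Add(-4, Add(4, Pow(m, 2))) = Pow(m, 2))
Function('Z')(k) = -20
Function('T')(l) = 1
Function('q')(o, B) = 1
Mul(Add(Function('q')(4, 2), -4), Function('Z')(-4)) = Mul(Add(1, -4), -20) = Mul(-3, -20) = 60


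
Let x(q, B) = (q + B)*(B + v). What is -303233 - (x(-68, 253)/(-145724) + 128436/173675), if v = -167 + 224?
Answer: -3837208110252257/12654307850 ≈ -3.0323e+5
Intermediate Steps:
v = 57
x(q, B) = (57 + B)*(B + q) (x(q, B) = (q + B)*(B + 57) = (B + q)*(57 + B) = (57 + B)*(B + q))
-303233 - (x(-68, 253)/(-145724) + 128436/173675) = -303233 - ((253² + 57*253 + 57*(-68) + 253*(-68))/(-145724) + 128436/173675) = -303233 - ((64009 + 14421 - 3876 - 17204)*(-1/145724) + 128436*(1/173675)) = -303233 - (57350*(-1/145724) + 128436/173675) = -303233 - (-28675/72862 + 128436/173675) = -303233 - 1*4377973207/12654307850 = -303233 - 4377973207/12654307850 = -3837208110252257/12654307850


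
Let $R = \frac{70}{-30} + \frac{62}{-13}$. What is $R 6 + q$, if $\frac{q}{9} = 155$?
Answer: $\frac{17581}{13} \approx 1352.4$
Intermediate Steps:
$q = 1395$ ($q = 9 \cdot 155 = 1395$)
$R = - \frac{277}{39}$ ($R = 70 \left(- \frac{1}{30}\right) + 62 \left(- \frac{1}{13}\right) = - \frac{7}{3} - \frac{62}{13} = - \frac{277}{39} \approx -7.1026$)
$R 6 + q = \left(- \frac{277}{39}\right) 6 + 1395 = - \frac{554}{13} + 1395 = \frac{17581}{13}$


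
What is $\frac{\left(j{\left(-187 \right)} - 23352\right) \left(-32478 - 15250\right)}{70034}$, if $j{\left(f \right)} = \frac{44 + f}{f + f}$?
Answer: $\frac{498603740}{31331} \approx 15914.0$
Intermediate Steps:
$j{\left(f \right)} = \frac{44 + f}{2 f}$
$\frac{\left(j{\left(-187 \right)} - 23352\right) \left(-32478 - 15250\right)}{70034} = \frac{\left(\frac{44 - 187}{2 \left(-187\right)} - 23352\right) \left(-32478 - 15250\right)}{70034} = \left(\frac{1}{2} \left(- \frac{1}{187}\right) \left(-143\right) - 23352\right) \left(-47728\right) \frac{1}{70034} = \left(\frac{13}{34} - 23352\right) \left(-47728\right) \frac{1}{70034} = \left(- \frac{793955}{34}\right) \left(-47728\right) \frac{1}{70034} = \frac{18946942120}{17} \cdot \frac{1}{70034} = \frac{498603740}{31331}$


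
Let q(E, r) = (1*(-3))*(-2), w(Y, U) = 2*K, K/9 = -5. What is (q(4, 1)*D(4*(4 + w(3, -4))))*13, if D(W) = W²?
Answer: 9230208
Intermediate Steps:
K = -45 (K = 9*(-5) = -45)
w(Y, U) = -90 (w(Y, U) = 2*(-45) = -90)
q(E, r) = 6 (q(E, r) = -3*(-2) = 6)
(q(4, 1)*D(4*(4 + w(3, -4))))*13 = (6*(4*(4 - 90))²)*13 = (6*(4*(-86))²)*13 = (6*(-344)²)*13 = (6*118336)*13 = 710016*13 = 9230208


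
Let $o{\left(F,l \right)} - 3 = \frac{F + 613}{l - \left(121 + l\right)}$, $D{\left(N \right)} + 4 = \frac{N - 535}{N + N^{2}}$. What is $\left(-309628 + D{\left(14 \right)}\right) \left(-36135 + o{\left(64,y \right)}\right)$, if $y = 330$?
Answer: $\frac{284323809735409}{25410} \approx 1.1189 \cdot 10^{10}$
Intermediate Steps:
$D{\left(N \right)} = -4 + \frac{-535 + N}{N + N^{2}}$ ($D{\left(N \right)} = -4 + \frac{N - 535}{N + N^{2}} = -4 + \frac{-535 + N}{N + N^{2}}$)
$o{\left(F,l \right)} = - \frac{250}{121} - \frac{F}{121}$ ($o{\left(F,l \right)} = 3 + \frac{F + 613}{l - \left(121 + l\right)} = 3 + \frac{613 + F}{-121} = 3 + \left(613 + F\right) \left(- \frac{1}{121}\right) = 3 - \left(\frac{613}{121} + \frac{F}{121}\right) = - \frac{250}{121} - \frac{F}{121}$)
$\left(-309628 + D{\left(14 \right)}\right) \left(-36135 + o{\left(64,y \right)}\right) = \left(-309628 + \frac{-535 - 4 \cdot 14^{2} - 42}{14 \left(1 + 14\right)}\right) \left(-36135 - \frac{314}{121}\right) = \left(-309628 + \frac{-535 - 784 - 42}{14 \cdot 15}\right) \left(-36135 - \frac{314}{121}\right) = \left(-309628 + \frac{1}{14} \cdot \frac{1}{15} \left(-535 - 784 - 42\right)\right) \left(-36135 - \frac{314}{121}\right) = \left(-309628 + \frac{1}{14} \cdot \frac{1}{15} \left(-1361\right)\right) \left(- \frac{4372649}{121}\right) = \left(-309628 - \frac{1361}{210}\right) \left(- \frac{4372649}{121}\right) = \left(- \frac{65023241}{210}\right) \left(- \frac{4372649}{121}\right) = \frac{284323809735409}{25410}$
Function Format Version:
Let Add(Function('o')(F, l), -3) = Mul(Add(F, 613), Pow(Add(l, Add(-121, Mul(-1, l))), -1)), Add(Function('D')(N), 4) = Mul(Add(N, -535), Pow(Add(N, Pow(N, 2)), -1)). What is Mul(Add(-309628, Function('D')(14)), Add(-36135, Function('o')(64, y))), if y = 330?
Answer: Rational(284323809735409, 25410) ≈ 1.1189e+10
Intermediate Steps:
Function('D')(N) = Add(-4, Mul(Pow(Add(N, Pow(N, 2)), -1), Add(-535, N))) (Function('D')(N) = Add(-4, Mul(Add(N, -535), Pow(Add(N, Pow(N, 2)), -1))) = Add(-4, Mul(Add(-535, N), Pow(Add(N, Pow(N, 2)), -1))) = Add(-4, Mul(Pow(Add(N, Pow(N, 2)), -1), Add(-535, N))))
Function('o')(F, l) = Add(Rational(-250, 121), Mul(Rational(-1, 121), F)) (Function('o')(F, l) = Add(3, Mul(Add(F, 613), Pow(Add(l, Add(-121, Mul(-1, l))), -1))) = Add(3, Mul(Add(613, F), Pow(-121, -1))) = Add(3, Mul(Add(613, F), Rational(-1, 121))) = Add(3, Add(Rational(-613, 121), Mul(Rational(-1, 121), F))) = Add(Rational(-250, 121), Mul(Rational(-1, 121), F)))
Mul(Add(-309628, Function('D')(14)), Add(-36135, Function('o')(64, y))) = Mul(Add(-309628, Mul(Pow(14, -1), Pow(Add(1, 14), -1), Add(-535, Mul(-4, Pow(14, 2)), Mul(-3, 14)))), Add(-36135, Add(Rational(-250, 121), Mul(Rational(-1, 121), 64)))) = Mul(Add(-309628, Mul(Rational(1, 14), Pow(15, -1), Add(-535, Mul(-4, 196), -42))), Add(-36135, Add(Rational(-250, 121), Rational(-64, 121)))) = Mul(Add(-309628, Mul(Rational(1, 14), Rational(1, 15), Add(-535, -784, -42))), Add(-36135, Rational(-314, 121))) = Mul(Add(-309628, Mul(Rational(1, 14), Rational(1, 15), -1361)), Rational(-4372649, 121)) = Mul(Add(-309628, Rational(-1361, 210)), Rational(-4372649, 121)) = Mul(Rational(-65023241, 210), Rational(-4372649, 121)) = Rational(284323809735409, 25410)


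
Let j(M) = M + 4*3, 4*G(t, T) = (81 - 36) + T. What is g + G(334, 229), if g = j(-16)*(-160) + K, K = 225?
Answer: 1867/2 ≈ 933.50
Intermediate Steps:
G(t, T) = 45/4 + T/4 (G(t, T) = ((81 - 36) + T)/4 = (45 + T)/4 = 45/4 + T/4)
j(M) = 12 + M (j(M) = M + 12 = 12 + M)
g = 865 (g = (12 - 16)*(-160) + 225 = -4*(-160) + 225 = 640 + 225 = 865)
g + G(334, 229) = 865 + (45/4 + (¼)*229) = 865 + (45/4 + 229/4) = 865 + 137/2 = 1867/2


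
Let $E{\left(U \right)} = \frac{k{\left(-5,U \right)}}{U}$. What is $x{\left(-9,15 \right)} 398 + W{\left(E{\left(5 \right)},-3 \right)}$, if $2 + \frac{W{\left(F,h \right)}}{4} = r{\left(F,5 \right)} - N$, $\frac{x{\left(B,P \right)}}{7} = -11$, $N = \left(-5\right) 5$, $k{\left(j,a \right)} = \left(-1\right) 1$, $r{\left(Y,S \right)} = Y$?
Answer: $- \frac{152774}{5} \approx -30555.0$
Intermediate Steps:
$k{\left(j,a \right)} = -1$
$N = -25$
$x{\left(B,P \right)} = -77$ ($x{\left(B,P \right)} = 7 \left(-11\right) = -77$)
$E{\left(U \right)} = - \frac{1}{U}$
$W{\left(F,h \right)} = 92 + 4 F$ ($W{\left(F,h \right)} = -8 + 4 \left(F - -25\right) = -8 + 4 \left(F + 25\right) = -8 + 4 \left(25 + F\right) = -8 + \left(100 + 4 F\right) = 92 + 4 F$)
$x{\left(-9,15 \right)} 398 + W{\left(E{\left(5 \right)},-3 \right)} = \left(-77\right) 398 + \left(92 + 4 \left(- \frac{1}{5}\right)\right) = -30646 + \left(92 + 4 \left(\left(-1\right) \frac{1}{5}\right)\right) = -30646 + \left(92 + 4 \left(- \frac{1}{5}\right)\right) = -30646 + \left(92 - \frac{4}{5}\right) = -30646 + \frac{456}{5} = - \frac{152774}{5}$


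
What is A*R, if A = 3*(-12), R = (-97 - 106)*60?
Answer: 438480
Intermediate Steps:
R = -12180 (R = -203*60 = -12180)
A = -36
A*R = -36*(-12180) = 438480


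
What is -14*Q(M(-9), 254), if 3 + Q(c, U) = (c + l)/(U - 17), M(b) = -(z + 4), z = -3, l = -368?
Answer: 5040/79 ≈ 63.797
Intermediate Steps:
M(b) = -1 (M(b) = -(-3 + 4) = -1*1 = -1)
Q(c, U) = -3 + (-368 + c)/(-17 + U) (Q(c, U) = -3 + (c - 368)/(U - 17) = -3 + (-368 + c)/(-17 + U))
-14*Q(M(-9), 254) = -14*(-317 - 1 - 3*254)/(-17 + 254) = -14*(-317 - 1 - 762)/237 = -14*(-1080)/237 = -14*(-360/79) = 5040/79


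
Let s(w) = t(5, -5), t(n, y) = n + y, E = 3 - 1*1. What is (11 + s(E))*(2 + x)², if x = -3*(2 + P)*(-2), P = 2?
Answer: 7436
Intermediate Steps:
x = 24 (x = -3*(2 + 2)*(-2) = -3*4*(-2) = -12*(-2) = 24)
E = 2 (E = 3 - 1 = 2)
s(w) = 0 (s(w) = 5 - 5 = 0)
(11 + s(E))*(2 + x)² = (11 + 0)*(2 + 24)² = 11*26² = 11*676 = 7436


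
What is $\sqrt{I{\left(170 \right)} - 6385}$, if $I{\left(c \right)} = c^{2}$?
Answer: $\sqrt{22515} \approx 150.05$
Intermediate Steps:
$\sqrt{I{\left(170 \right)} - 6385} = \sqrt{170^{2} - 6385} = \sqrt{28900 - 6385} = \sqrt{22515}$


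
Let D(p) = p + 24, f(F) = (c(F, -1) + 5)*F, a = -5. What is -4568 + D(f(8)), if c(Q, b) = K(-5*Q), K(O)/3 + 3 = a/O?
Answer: -4573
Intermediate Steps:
K(O) = -9 - 15/O (K(O) = -9 + 3*(-5/O) = -9 - 15/O)
c(Q, b) = -9 + 3/Q (c(Q, b) = -9 - 15*(-1/(5*Q)) = -9 - (-3)/Q = -9 + 3/Q)
f(F) = F*(-4 + 3/F) (f(F) = ((-9 + 3/F) + 5)*F = (-4 + 3/F)*F = F*(-4 + 3/F))
D(p) = 24 + p
-4568 + D(f(8)) = -4568 + (24 + (3 - 4*8)) = -4568 + (24 + (3 - 32)) = -4568 + (24 - 29) = -4568 - 5 = -4573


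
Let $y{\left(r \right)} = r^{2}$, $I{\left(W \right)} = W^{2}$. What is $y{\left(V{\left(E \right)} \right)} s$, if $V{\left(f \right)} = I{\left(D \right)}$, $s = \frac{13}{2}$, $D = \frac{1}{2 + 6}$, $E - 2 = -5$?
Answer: $\frac{13}{8192} \approx 0.0015869$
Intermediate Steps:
$E = -3$ ($E = 2 - 5 = -3$)
$D = \frac{1}{8} \approx 0.125$
$s = \frac{13}{2}$ ($s = 13 \cdot \frac{1}{2} = \frac{13}{2} \approx 6.5$)
$V{\left(f \right)} = \frac{1}{64}$ ($V{\left(f \right)} = \left(\frac{1}{8}\right)^{2} = \frac{1}{64}$)
$y{\left(V{\left(E \right)} \right)} s = \left(\frac{1}{64}\right)^{2} \cdot \frac{13}{2} = \frac{1}{4096} \cdot \frac{13}{2} = \frac{13}{8192}$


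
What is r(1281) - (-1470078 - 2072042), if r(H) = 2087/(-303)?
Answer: 1073260273/303 ≈ 3.5421e+6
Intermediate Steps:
r(H) = -2087/303 (r(H) = 2087*(-1/303) = -2087/303)
r(1281) - (-1470078 - 2072042) = -2087/303 - (-1470078 - 2072042) = -2087/303 - 1*(-3542120) = -2087/303 + 3542120 = 1073260273/303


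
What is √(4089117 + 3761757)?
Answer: √7850874 ≈ 2801.9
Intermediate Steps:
√(4089117 + 3761757) = √7850874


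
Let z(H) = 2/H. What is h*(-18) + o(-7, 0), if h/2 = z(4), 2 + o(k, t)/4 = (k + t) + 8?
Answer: -22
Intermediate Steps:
o(k, t) = 24 + 4*k + 4*t (o(k, t) = -8 + 4*((k + t) + 8) = -8 + 4*(8 + k + t) = -8 + (32 + 4*k + 4*t) = 24 + 4*k + 4*t)
h = 1 (h = 2*(2/4) = 2*(2*(¼)) = 2*(½) = 1)
h*(-18) + o(-7, 0) = 1*(-18) + (24 + 4*(-7) + 4*0) = -18 + (24 - 28 + 0) = -18 - 4 = -22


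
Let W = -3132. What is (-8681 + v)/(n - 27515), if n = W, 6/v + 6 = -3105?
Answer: 9002199/31780939 ≈ 0.28326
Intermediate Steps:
v = -2/1037 (v = 6/(-6 - 3105) = 6/(-3111) = 6*(-1/3111) = -2/1037 ≈ -0.0019286)
n = -3132
(-8681 + v)/(n - 27515) = (-8681 - 2/1037)/(-3132 - 27515) = -9002199/1037/(-30647) = -9002199/1037*(-1/30647) = 9002199/31780939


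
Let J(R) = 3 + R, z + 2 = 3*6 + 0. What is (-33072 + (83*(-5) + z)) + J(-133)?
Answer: -33601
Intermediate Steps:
z = 16 (z = -2 + (3*6 + 0) = -2 + (18 + 0) = -2 + 18 = 16)
(-33072 + (83*(-5) + z)) + J(-133) = (-33072 + (83*(-5) + 16)) + (3 - 133) = (-33072 + (-415 + 16)) - 130 = (-33072 - 399) - 130 = -33471 - 130 = -33601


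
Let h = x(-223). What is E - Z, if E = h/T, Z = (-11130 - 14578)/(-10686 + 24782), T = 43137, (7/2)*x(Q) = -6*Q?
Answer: 650040239/354701172 ≈ 1.8326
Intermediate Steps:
x(Q) = -12*Q/7 (x(Q) = 2*(-6*Q)/7 = -12*Q/7)
h = 2676/7 (h = -12/7*(-223) = 2676/7 ≈ 382.29)
Z = -6427/3524 (Z = -25708/14096 = -25708*1/14096 = -6427/3524 ≈ -1.8238)
E = 892/100653 (E = (2676/7)/43137 = (2676/7)*(1/43137) = 892/100653 ≈ 0.0088621)
E - Z = 892/100653 - 1*(-6427/3524) = 892/100653 + 6427/3524 = 650040239/354701172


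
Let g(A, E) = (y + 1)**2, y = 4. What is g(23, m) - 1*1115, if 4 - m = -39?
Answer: -1090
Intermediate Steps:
m = 43 (m = 4 - 1*(-39) = 4 + 39 = 43)
g(A, E) = 25 (g(A, E) = (4 + 1)**2 = 5**2 = 25)
g(23, m) - 1*1115 = 25 - 1*1115 = 25 - 1115 = -1090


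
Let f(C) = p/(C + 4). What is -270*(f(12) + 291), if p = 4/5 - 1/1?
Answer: -628533/8 ≈ -78567.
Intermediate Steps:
p = -⅕ (p = 4*(⅕) - 1*1 = ⅘ - 1 = -⅕ ≈ -0.20000)
f(C) = -1/(5*(4 + C)) (f(C) = -⅕/(C + 4) = -⅕/(4 + C) = -1/(5*(4 + C)))
-270*(f(12) + 291) = -270*(-1/(20 + 5*12) + 291) = -270*(-1/(20 + 60) + 291) = -270*(-1/80 + 291) = -270*23279/80 = -628533/8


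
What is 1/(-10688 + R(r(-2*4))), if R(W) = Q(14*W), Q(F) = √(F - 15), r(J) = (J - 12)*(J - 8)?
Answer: -10688/114228879 - √4465/114228879 ≈ -9.4151e-5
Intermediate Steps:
r(J) = (-12 + J)*(-8 + J)
Q(F) = √(-15 + F)
R(W) = √(-15 + 14*W)
1/(-10688 + R(r(-2*4))) = 1/(-10688 + √(-15 + 14*(96 + (-2*4)² - (-40)*4))) = 1/(-10688 + √(-15 + 14*(96 + (-8)² - 20*(-8)))) = 1/(-10688 + √(-15 + 14*(96 + 64 + 160))) = 1/(-10688 + √(-15 + 14*320)) = 1/(-10688 + √(-15 + 4480)) = 1/(-10688 + √4465)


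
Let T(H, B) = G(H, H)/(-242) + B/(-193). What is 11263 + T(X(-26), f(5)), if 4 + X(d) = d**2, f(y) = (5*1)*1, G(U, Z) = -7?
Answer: 526049819/46706 ≈ 11263.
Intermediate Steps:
f(y) = 5 (f(y) = 5*1 = 5)
X(d) = -4 + d**2
T(H, B) = 7/242 - B/193 (T(H, B) = -7/(-242) + B/(-193) = -7*(-1/242) + B*(-1/193) = 7/242 - B/193)
11263 + T(X(-26), f(5)) = 11263 + (7/242 - 1/193*5) = 11263 + (7/242 - 5/193) = 11263 + 141/46706 = 526049819/46706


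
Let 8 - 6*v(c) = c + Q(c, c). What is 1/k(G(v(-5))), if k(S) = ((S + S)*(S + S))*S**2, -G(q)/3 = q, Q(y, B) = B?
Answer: 1/26244 ≈ 3.8104e-5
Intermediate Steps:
v(c) = 4/3 - c/3 (v(c) = 4/3 - (c + c)/6 = 4/3 - c/3)
G(q) = -3*q
k(S) = 4*S**4 (k(S) = ((2*S)*(2*S))*S**2 = (4*S**2)*S**2 = 4*S**4)
1/k(G(v(-5))) = 1/(4*(-3*(4/3 - 1/3*(-5)))**4) = 1/(4*(-3*(4/3 + 5/3))**4) = 1/(4*(-3*3)**4) = 1/(4*(-9)**4) = 1/(4*6561) = 1/26244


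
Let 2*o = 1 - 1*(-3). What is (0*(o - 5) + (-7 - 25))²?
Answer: 1024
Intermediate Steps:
o = 2 (o = (1 - 1*(-3))/2 = (1 + 3)/2 = (½)*4 = 2)
(0*(o - 5) + (-7 - 25))² = (0*(2 - 5) + (-7 - 25))² = (0*(-3) - 32)² = (0 - 32)² = (-32)² = 1024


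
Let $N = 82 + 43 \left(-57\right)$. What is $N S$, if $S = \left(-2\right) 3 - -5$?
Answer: $2369$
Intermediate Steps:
$N = -2369$ ($N = 82 - 2451 = -2369$)
$S = -1$ ($S = -6 + 5 = -1$)
$N S = \left(-2369\right) \left(-1\right) = 2369$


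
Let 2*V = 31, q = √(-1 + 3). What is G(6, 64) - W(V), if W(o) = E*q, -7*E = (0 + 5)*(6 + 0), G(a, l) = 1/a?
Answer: ⅙ + 30*√2/7 ≈ 6.2276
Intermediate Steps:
q = √2 ≈ 1.4142
E = -30/7 (E = -(0 + 5)*(6 + 0)/7 = -5*6/7 = -⅐*30 = -30/7 ≈ -4.2857)
V = 31/2 (V = (½)*31 = 31/2 ≈ 15.500)
W(o) = -30*√2/7
G(6, 64) - W(V) = 1/6 - (-30)*√2/7 = ⅙ + 30*√2/7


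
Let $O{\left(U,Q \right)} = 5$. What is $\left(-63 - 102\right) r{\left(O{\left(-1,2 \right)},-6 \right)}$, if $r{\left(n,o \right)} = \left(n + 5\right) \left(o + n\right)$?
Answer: $1650$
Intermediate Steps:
$r{\left(n,o \right)} = \left(5 + n\right) \left(n + o\right)$
$\left(-63 - 102\right) r{\left(O{\left(-1,2 \right)},-6 \right)} = \left(-63 - 102\right) \left(5^{2} + 5 \cdot 5 + 5 \left(-6\right) + 5 \left(-6\right)\right) = \left(-63 - 102\right) \left(25 + 25 - 30 - 30\right) = \left(-63 - 102\right) \left(-10\right) = \left(-165\right) \left(-10\right) = 1650$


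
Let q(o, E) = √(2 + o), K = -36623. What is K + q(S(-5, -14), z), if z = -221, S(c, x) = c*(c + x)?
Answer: -36623 + √97 ≈ -36613.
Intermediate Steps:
K + q(S(-5, -14), z) = -36623 + √(2 - 5*(-5 - 14)) = -36623 + √(2 - 5*(-19)) = -36623 + √(2 + 95) = -36623 + √97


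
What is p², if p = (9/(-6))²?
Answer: 81/16 ≈ 5.0625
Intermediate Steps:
p = 9/4 (p = (9*(-⅙))² = (-3/2)² = 9/4 ≈ 2.2500)
p² = (9/4)² = 81/16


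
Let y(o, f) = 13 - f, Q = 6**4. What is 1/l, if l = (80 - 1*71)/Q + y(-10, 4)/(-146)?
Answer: -10512/575 ≈ -18.282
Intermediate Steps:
Q = 1296
l = -575/10512 (l = (80 - 1*71)/1296 + (13 - 1*4)/(-146) = (80 - 71)*(1/1296) + (13 - 4)*(-1/146) = 9*(1/1296) + 9*(-1/146) = 1/144 - 9/146 = -575/10512 ≈ -0.054699)
1/l = 1/(-575/10512) = -10512/575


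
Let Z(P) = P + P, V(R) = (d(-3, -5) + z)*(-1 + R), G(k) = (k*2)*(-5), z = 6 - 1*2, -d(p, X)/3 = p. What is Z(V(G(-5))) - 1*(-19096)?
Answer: 20370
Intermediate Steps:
d(p, X) = -3*p
z = 4 (z = 6 - 2 = 4)
G(k) = -10*k (G(k) = (2*k)*(-5) = -10*k)
V(R) = -13 + 13*R (V(R) = (-3*(-3) + 4)*(-1 + R) = (9 + 4)*(-1 + R) = 13*(-1 + R) = -13 + 13*R)
Z(P) = 2*P
Z(V(G(-5))) - 1*(-19096) = 2*(-13 + 13*(-10*(-5))) - 1*(-19096) = 2*(-13 + 13*50) + 19096 = 2*(-13 + 650) + 19096 = 2*637 + 19096 = 1274 + 19096 = 20370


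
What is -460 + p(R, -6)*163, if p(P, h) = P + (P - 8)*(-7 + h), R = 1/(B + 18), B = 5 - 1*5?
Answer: 49150/3 ≈ 16383.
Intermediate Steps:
B = 0 (B = 5 - 5 = 0)
R = 1/18 (R = 1/(0 + 18) = 1/18 ≈ 0.055556)
p(P, h) = P + (-8 + P)*(-7 + h)
-460 + p(R, -6)*163 = -460 + (56 - 8*(-6) - 6*1/18 + (1/18)*(-6))*163 = -460 + (56 + 48 - ⅓ - ⅓)*163 = -460 + (310/3)*163 = -460 + 50530/3 = 49150/3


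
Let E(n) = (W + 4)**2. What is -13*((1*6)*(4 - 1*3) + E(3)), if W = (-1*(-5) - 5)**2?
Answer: -286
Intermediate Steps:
W = 0 (W = (5 - 5)**2 = 0**2 = 0)
E(n) = 16 (E(n) = (0 + 4)**2 = 4**2 = 16)
-13*((1*6)*(4 - 1*3) + E(3)) = -13*((1*6)*(4 - 1*3) + 16) = -13*(6*(4 - 3) + 16) = -13*(6*1 + 16) = -13*(6 + 16) = -13*22 = -286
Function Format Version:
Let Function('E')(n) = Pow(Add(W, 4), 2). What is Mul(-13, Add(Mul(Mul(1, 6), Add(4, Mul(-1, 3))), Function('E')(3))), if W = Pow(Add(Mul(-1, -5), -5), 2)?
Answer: -286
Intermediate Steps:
W = 0 (W = Pow(Add(5, -5), 2) = Pow(0, 2) = 0)
Function('E')(n) = 16 (Function('E')(n) = Pow(Add(0, 4), 2) = Pow(4, 2) = 16)
Mul(-13, Add(Mul(Mul(1, 6), Add(4, Mul(-1, 3))), Function('E')(3))) = Mul(-13, Add(Mul(Mul(1, 6), Add(4, Mul(-1, 3))), 16)) = Mul(-13, Add(Mul(6, Add(4, -3)), 16)) = Mul(-13, Add(Mul(6, 1), 16)) = Mul(-13, Add(6, 16)) = Mul(-13, 22) = -286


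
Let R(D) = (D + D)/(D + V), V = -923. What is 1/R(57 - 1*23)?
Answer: -889/68 ≈ -13.074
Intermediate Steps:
R(D) = 2*D/(-923 + D) (R(D) = (D + D)/(D - 923) = (2*D)/(-923 + D) = 2*D/(-923 + D))
1/R(57 - 1*23) = 1/(2*(57 - 1*23)/(-923 + (57 - 1*23))) = 1/(2*(57 - 23)/(-923 + (57 - 23))) = 1/(2*34/(-923 + 34)) = 1/(2*34/(-889)) = 1/(2*34*(-1/889)) = 1/(-68/889) = -889/68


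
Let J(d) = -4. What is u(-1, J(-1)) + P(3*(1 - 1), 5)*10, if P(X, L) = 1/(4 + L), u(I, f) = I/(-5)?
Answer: 59/45 ≈ 1.3111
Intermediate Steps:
u(I, f) = -I/5 (u(I, f) = I*(-⅕) = -I/5)
u(-1, J(-1)) + P(3*(1 - 1), 5)*10 = -⅕*(-1) + 10/(4 + 5) = ⅕ + 10/9 = 59/45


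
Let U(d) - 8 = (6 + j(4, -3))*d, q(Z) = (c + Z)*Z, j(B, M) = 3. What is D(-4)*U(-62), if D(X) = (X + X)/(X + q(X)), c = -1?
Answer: 275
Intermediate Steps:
q(Z) = Z*(-1 + Z) (q(Z) = (-1 + Z)*Z = Z*(-1 + Z))
D(X) = 2*X/(X + X*(-1 + X)) (D(X) = (X + X)/(X + X*(-1 + X)) = (2*X)/(X + X*(-1 + X)) = 2*X/(X + X*(-1 + X)))
U(d) = 8 + 9*d (U(d) = 8 + (6 + 3)*d = 8 + 9*d)
D(-4)*U(-62) = (2/(-4))*(8 + 9*(-62)) = (2*(-¼))*(8 - 558) = -½*(-550) = 275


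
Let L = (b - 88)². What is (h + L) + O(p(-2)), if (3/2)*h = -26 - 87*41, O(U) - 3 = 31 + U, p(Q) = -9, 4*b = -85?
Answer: 459131/48 ≈ 9565.2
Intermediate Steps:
b = -85/4 (b = (¼)*(-85) = -85/4 ≈ -21.250)
L = 190969/16 (L = (-85/4 - 88)² = (-437/4)² = 190969/16 ≈ 11936.)
O(U) = 34 + U (O(U) = 3 + (31 + U) = 34 + U)
h = -7186/3 (h = 2*(-26 - 87*41)/3 = 2*(-26 - 3567)/3 = (⅔)*(-3593) = -7186/3 ≈ -2395.3)
(h + L) + O(p(-2)) = (-7186/3 + 190969/16) + (34 - 9) = 457931/48 + 25 = 459131/48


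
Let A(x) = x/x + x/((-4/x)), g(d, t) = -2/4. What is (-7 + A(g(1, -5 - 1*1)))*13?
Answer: -1261/16 ≈ -78.813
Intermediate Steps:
g(d, t) = -1/2 (g(d, t) = -2*1/4 = -1/2)
A(x) = 1 - x**2/4 (A(x) = 1 + x*(-x/4) = 1 - x**2/4)
(-7 + A(g(1, -5 - 1*1)))*13 = (-7 + (1 - (-1/2)**2/4))*13 = (-7 + (1 - 1/4*1/4))*13 = (-7 + (1 - 1/16))*13 = (-7 + 15/16)*13 = -97/16*13 = -1261/16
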